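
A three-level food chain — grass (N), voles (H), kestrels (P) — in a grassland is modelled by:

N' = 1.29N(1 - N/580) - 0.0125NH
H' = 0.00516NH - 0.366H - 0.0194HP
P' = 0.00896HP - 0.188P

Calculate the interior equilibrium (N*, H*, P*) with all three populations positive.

N* ≈ 462, H* ≈ 21, P* ≈ 104

From dP/dt = 0: 0.00896H* = 0.188, so H* = 21.
From dN/dt = 0: 1.29(1 - N*/580) = 0.0125·21, giving N* = 580·(1 - 0.203) = 462.
From dH/dt = 0: 0.00516·462 - 0.366 = 0.0194P*, so P* = 2.02/0.0194 = 104.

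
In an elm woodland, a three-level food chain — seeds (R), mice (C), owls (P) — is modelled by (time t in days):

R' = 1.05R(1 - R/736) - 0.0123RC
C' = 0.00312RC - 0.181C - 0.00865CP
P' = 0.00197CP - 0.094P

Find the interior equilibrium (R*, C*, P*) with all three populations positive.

From dP/dt = 0: 0.00197C* = 0.094, so C* = 47.7.
From dR/dt = 0: 1.05(1 - R*/736) = 0.0123·47.7, giving R* = 736·(1 - 0.559) = 325.
From dC/dt = 0: 0.00312·325 - 0.181 = 0.00865P*, so P* = 0.832/0.00865 = 96.2.

R* ≈ 325, C* ≈ 47.7, P* ≈ 96.2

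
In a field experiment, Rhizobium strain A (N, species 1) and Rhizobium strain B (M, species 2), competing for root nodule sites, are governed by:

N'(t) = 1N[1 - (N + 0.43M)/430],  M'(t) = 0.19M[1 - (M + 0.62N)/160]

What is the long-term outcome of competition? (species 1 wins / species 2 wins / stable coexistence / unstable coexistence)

species 1 excludes species 2

Compare the nullcline intercepts: K1/α12 = 430/0.43 = 1000 > K2 = 160; K2/α21 = 160/0.62 = 258 < K1 = 430.
Since the inequalities point opposite ways, species 1 can invade but species 2 cannot.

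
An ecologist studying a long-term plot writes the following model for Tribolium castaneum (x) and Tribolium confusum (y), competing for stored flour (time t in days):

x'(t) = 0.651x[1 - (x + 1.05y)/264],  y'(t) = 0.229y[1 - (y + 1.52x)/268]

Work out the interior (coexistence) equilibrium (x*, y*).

Setting both brackets to zero gives the nullclines x + 1.05y = 264 and 1.52x + y = 268.
Substituting y = 268 - 1.52x into the first: x(1 - 1.05·1.52) = 264 - 1.05·268.
So x* = -17.4/-0.596 = 29.2, and then y* = 268 - 1.52·29.2 = 224.

x* ≈ 29.2, y* ≈ 224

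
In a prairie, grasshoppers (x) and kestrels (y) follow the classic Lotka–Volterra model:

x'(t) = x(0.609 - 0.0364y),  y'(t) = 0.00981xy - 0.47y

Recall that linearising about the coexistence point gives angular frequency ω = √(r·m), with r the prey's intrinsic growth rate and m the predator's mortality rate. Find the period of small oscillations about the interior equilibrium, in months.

Here r = 0.609 and m = 0.47, so r·m = 0.286.
ω = √0.286 = 0.535 per month, hence T = 2π/ω ≈ 11.7 months.

T ≈ 11.7 months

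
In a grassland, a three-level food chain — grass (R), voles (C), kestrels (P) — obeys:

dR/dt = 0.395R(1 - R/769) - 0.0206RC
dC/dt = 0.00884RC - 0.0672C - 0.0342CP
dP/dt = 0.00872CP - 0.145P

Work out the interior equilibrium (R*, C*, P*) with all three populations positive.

From dP/dt = 0: 0.00872C* = 0.145, so C* = 16.6.
From dR/dt = 0: 0.395(1 - R*/769) = 0.0206·16.6, giving R* = 769·(1 - 0.867) = 102.
From dC/dt = 0: 0.00884·102 - 0.0672 = 0.0342P*, so P* = 0.836/0.0342 = 24.4.

R* ≈ 102, C* ≈ 16.6, P* ≈ 24.4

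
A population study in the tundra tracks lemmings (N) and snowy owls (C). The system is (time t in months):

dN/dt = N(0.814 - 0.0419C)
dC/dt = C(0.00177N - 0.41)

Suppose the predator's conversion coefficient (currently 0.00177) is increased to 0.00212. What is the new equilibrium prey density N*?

N* ≈ 193

At the interior fixed point, setting dC/dt = 0 with C > 0 fixes N* = (predator death rate)/(NC coefficient) — independent of the other coefficients.
With the change, N* = 0.41/0.00212 = 193; it falls from 232.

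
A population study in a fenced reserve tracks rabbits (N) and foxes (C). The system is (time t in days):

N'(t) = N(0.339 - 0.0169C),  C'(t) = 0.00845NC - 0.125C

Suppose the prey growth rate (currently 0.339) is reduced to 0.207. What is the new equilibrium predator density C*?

At the interior fixed point, setting dN/dt = 0 with N > 0 fixes C* = (prey growth rate)/(NC coefficient) — independent of the other coefficients.
With the change, C* = 0.207/0.0169 = 12.2; it falls from 20.1.

C* ≈ 12.2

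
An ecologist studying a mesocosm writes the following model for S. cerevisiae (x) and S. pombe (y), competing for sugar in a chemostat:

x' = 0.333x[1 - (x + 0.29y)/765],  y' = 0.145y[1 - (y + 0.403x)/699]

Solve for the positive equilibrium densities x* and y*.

Setting both brackets to zero gives the nullclines x + 0.29y = 765 and 0.403x + y = 699.
Substituting y = 699 - 0.403x into the first: x(1 - 0.29·0.403) = 765 - 0.29·699.
So x* = 562/0.883 = 637, and then y* = 699 - 0.403·637 = 442.

x* ≈ 637, y* ≈ 442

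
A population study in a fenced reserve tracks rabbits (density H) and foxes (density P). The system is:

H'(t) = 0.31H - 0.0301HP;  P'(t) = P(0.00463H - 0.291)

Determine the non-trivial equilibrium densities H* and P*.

Set dP/dt = 0 with P > 0: 0.00463H - 0.291 = 0, so H* = 0.291/0.00463 = 62.9.
Set dH/dt = 0 with H > 0: 0.31 - 0.0301P = 0, so P* = 0.31/0.0301 = 10.3.

H* ≈ 62.9, P* ≈ 10.3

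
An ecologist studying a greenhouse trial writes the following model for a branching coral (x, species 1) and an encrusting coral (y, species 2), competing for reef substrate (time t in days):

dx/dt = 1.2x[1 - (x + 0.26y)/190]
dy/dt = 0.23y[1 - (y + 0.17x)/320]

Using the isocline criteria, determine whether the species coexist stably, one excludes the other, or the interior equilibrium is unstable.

stable coexistence

Compare the nullcline intercepts: K1/α12 = 190/0.26 = 731 > K2 = 320; K2/α21 = 320/0.17 = 1880 > K1 = 190.
Since both inequalities hold, each species can invade when rare, so the interior equilibrium is stable.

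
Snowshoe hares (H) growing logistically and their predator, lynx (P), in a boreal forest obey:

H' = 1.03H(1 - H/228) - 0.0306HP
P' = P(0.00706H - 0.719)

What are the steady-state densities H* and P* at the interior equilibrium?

H* ≈ 102, P* ≈ 18.6

From dP/dt = 0 with P > 0: 0.00706H* = 0.719, so H* = 102.
Substitute into dH/dt = 0: 1.03(1 - 102/228) = 0.0306P*.
The bracket is 0.553, giving P* = 0.57/0.0306 = 18.6.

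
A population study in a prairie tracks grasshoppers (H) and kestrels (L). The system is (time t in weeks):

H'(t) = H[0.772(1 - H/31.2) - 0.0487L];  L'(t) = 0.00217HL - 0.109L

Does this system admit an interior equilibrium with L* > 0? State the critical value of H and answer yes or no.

The predator equation gives dL/dt > 0 only when H > 0.109/0.00217 = 50.2.
Without the predator, H → K = 31.2. Since 31.2 < 50.2, the predator cannot invade.

Threshold H = 50.2; K < 50.2, so no, the predator goes extinct.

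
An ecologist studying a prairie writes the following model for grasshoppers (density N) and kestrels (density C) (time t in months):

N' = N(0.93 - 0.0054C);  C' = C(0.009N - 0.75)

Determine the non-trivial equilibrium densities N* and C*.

N* ≈ 83.3, C* ≈ 172

Set dC/dt = 0 with C > 0: 0.009N - 0.75 = 0, so N* = 0.75/0.009 = 83.3.
Set dN/dt = 0 with N > 0: 0.93 - 0.0054C = 0, so C* = 0.93/0.0054 = 172.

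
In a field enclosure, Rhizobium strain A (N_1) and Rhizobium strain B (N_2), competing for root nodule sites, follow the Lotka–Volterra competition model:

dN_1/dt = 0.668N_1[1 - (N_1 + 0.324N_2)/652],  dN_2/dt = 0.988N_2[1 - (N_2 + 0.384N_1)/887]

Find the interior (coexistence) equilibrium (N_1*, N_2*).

Setting both brackets to zero gives the nullclines N_1 + 0.324N_2 = 652 and 0.384N_1 + N_2 = 887.
Substituting N_2 = 887 - 0.384N_1 into the first: N_1(1 - 0.324·0.384) = 652 - 0.324·887.
So N_1* = 365/0.876 = 416, and then N_2* = 887 - 0.384·416 = 727.

N_1* ≈ 416, N_2* ≈ 727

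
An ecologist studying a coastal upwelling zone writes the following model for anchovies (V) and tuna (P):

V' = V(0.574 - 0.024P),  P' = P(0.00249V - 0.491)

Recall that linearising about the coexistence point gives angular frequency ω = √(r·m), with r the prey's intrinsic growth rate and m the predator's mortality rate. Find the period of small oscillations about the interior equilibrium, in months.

T ≈ 11.8 months

Here r = 0.574 and m = 0.491, so r·m = 0.282.
ω = √0.282 = 0.531 per month, hence T = 2π/ω ≈ 11.8 months.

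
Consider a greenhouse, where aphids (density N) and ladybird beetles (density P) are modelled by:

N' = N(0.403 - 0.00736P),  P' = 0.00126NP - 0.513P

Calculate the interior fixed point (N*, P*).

N* ≈ 407, P* ≈ 54.8

Set dP/dt = 0 with P > 0: 0.00126N - 0.513 = 0, so N* = 0.513/0.00126 = 407.
Set dN/dt = 0 with N > 0: 0.403 - 0.00736P = 0, so P* = 0.403/0.00736 = 54.8.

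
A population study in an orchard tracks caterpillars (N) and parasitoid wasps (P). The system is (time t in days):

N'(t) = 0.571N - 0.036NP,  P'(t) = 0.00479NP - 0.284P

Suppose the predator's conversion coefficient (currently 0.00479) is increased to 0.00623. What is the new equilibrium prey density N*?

N* ≈ 45.6

At the interior fixed point, setting dP/dt = 0 with P > 0 fixes N* = (predator death rate)/(NP coefficient) — independent of the other coefficients.
With the change, N* = 0.284/0.00623 = 45.6; it falls from 59.3.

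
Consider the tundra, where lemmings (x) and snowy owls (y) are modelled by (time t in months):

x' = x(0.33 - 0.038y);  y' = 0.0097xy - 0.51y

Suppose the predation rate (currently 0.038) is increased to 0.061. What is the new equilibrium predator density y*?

At the interior fixed point, setting dx/dt = 0 with x > 0 fixes y* = (prey growth rate)/(xy coefficient) — independent of the other coefficients.
With the change, y* = 0.33/0.061 = 5.41; it falls from 8.68.

y* ≈ 5.41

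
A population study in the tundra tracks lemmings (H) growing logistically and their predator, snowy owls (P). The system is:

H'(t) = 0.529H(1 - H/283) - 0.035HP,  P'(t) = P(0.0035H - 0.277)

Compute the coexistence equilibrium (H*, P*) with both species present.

H* ≈ 79.1, P* ≈ 10.9

From dP/dt = 0 with P > 0: 0.0035H* = 0.277, so H* = 79.1.
Substitute into dH/dt = 0: 0.529(1 - 79.1/283) = 0.035P*.
The bracket is 0.72, giving P* = 0.381/0.035 = 10.9.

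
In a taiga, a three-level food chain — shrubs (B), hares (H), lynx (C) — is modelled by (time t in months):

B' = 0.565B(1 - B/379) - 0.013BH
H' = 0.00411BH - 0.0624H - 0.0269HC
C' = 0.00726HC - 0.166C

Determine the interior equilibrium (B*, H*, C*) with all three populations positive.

From dC/dt = 0: 0.00726H* = 0.166, so H* = 22.9.
From dB/dt = 0: 0.565(1 - B*/379) = 0.013·22.9, giving B* = 379·(1 - 0.526) = 180.
From dH/dt = 0: 0.00411·180 - 0.0624 = 0.0269C*, so C* = 0.676/0.0269 = 25.1.

B* ≈ 180, H* ≈ 22.9, C* ≈ 25.1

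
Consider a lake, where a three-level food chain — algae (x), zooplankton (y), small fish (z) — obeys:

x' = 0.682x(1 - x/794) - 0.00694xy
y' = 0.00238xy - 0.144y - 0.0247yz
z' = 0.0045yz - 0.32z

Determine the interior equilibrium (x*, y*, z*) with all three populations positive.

x* ≈ 219, y* ≈ 71.1, z* ≈ 15.3

From dz/dt = 0: 0.0045y* = 0.32, so y* = 71.1.
From dx/dt = 0: 0.682(1 - x*/794) = 0.00694·71.1, giving x* = 794·(1 - 0.724) = 219.
From dy/dt = 0: 0.00238·219 - 0.144 = 0.0247z*, so z* = 0.378/0.0247 = 15.3.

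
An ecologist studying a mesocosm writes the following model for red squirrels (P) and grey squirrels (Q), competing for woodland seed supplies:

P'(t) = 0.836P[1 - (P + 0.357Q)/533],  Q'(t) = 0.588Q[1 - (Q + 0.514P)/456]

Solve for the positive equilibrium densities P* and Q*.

Setting both brackets to zero gives the nullclines P + 0.357Q = 533 and 0.514P + Q = 456.
Substituting Q = 456 - 0.514P into the first: P(1 - 0.357·0.514) = 533 - 0.357·456.
So P* = 370/0.817 = 453, and then Q* = 456 - 0.514·453 = 223.

P* ≈ 453, Q* ≈ 223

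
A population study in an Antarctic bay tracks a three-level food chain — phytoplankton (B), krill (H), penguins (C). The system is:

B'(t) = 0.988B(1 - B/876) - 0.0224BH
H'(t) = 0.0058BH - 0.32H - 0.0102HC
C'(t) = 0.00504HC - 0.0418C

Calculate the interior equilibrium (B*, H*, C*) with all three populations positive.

From dC/dt = 0: 0.00504H* = 0.0418, so H* = 8.29.
From dB/dt = 0: 0.988(1 - B*/876) = 0.0224·8.29, giving B* = 876·(1 - 0.188) = 711.
From dH/dt = 0: 0.0058·711 - 0.32 = 0.0102C*, so C* = 3.81/0.0102 = 373.

B* ≈ 711, H* ≈ 8.29, C* ≈ 373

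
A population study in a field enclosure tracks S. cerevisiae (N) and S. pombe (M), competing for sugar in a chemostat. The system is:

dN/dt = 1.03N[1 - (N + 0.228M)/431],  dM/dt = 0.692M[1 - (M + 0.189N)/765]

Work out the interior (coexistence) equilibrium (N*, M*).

N* ≈ 268, M* ≈ 714

Setting both brackets to zero gives the nullclines N + 0.228M = 431 and 0.189N + M = 765.
Substituting M = 765 - 0.189N into the first: N(1 - 0.228·0.189) = 431 - 0.228·765.
So N* = 257/0.957 = 268, and then M* = 765 - 0.189·268 = 714.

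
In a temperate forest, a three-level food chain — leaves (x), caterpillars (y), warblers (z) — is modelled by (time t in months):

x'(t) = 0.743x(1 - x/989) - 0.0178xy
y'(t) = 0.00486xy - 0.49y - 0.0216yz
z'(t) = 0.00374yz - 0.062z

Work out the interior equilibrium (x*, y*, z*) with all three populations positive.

x* ≈ 596, y* ≈ 16.6, z* ≈ 111

From dz/dt = 0: 0.00374y* = 0.062, so y* = 16.6.
From dx/dt = 0: 0.743(1 - x*/989) = 0.0178·16.6, giving x* = 989·(1 - 0.397) = 596.
From dy/dt = 0: 0.00486·596 - 0.49 = 0.0216z*, so z* = 2.41/0.0216 = 111.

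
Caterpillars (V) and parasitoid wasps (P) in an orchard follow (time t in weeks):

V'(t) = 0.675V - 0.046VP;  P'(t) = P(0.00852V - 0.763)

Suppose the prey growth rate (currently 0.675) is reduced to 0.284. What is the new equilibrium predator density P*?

P* ≈ 6.17

At the interior fixed point, setting dV/dt = 0 with V > 0 fixes P* = (prey growth rate)/(VP coefficient) — independent of the other coefficients.
With the change, P* = 0.284/0.046 = 6.17; it falls from 14.7.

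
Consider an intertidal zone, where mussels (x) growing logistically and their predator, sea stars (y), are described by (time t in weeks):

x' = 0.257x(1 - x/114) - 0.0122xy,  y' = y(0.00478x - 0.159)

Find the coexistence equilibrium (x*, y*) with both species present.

x* ≈ 33.3, y* ≈ 14.9

From dy/dt = 0 with y > 0: 0.00478x* = 0.159, so x* = 33.3.
Substitute into dx/dt = 0: 0.257(1 - 33.3/114) = 0.0122y*.
The bracket is 0.708, giving y* = 0.182/0.0122 = 14.9.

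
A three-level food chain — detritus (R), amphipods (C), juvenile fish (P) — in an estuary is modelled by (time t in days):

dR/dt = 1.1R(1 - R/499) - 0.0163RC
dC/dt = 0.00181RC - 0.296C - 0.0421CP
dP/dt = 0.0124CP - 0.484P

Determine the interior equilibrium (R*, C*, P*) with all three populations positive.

From dP/dt = 0: 0.0124C* = 0.484, so C* = 39.
From dR/dt = 0: 1.1(1 - R*/499) = 0.0163·39, giving R* = 499·(1 - 0.578) = 210.
From dC/dt = 0: 0.00181·210 - 0.296 = 0.0421P*, so P* = 0.0848/0.0421 = 2.01.

R* ≈ 210, C* ≈ 39, P* ≈ 2.01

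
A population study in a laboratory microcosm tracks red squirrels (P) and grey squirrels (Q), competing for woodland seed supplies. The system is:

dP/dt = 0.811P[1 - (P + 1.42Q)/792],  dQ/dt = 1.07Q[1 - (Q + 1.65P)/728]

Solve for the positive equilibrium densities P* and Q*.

Setting both brackets to zero gives the nullclines P + 1.42Q = 792 and 1.65P + Q = 728.
Substituting Q = 728 - 1.65P into the first: P(1 - 1.42·1.65) = 792 - 1.42·728.
So P* = -242/-1.34 = 180, and then Q* = 728 - 1.65·180 = 431.

P* ≈ 180, Q* ≈ 431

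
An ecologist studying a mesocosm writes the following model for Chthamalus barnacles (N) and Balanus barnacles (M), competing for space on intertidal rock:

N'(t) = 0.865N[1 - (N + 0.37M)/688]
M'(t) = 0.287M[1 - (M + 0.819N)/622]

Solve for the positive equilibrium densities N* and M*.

N* ≈ 657, M* ≈ 84

Setting both brackets to zero gives the nullclines N + 0.37M = 688 and 0.819N + M = 622.
Substituting M = 622 - 0.819N into the first: N(1 - 0.37·0.819) = 688 - 0.37·622.
So N* = 458/0.697 = 657, and then M* = 622 - 0.819·657 = 84.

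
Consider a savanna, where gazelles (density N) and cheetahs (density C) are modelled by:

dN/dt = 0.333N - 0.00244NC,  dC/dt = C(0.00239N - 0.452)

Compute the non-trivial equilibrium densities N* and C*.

N* ≈ 189, C* ≈ 136

Set dC/dt = 0 with C > 0: 0.00239N - 0.452 = 0, so N* = 0.452/0.00239 = 189.
Set dN/dt = 0 with N > 0: 0.333 - 0.00244C = 0, so C* = 0.333/0.00244 = 136.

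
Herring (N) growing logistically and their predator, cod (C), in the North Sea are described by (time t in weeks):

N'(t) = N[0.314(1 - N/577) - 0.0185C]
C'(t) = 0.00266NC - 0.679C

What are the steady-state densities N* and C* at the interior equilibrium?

From dC/dt = 0 with C > 0: 0.00266N* = 0.679, so N* = 255.
Substitute into dN/dt = 0: 0.314(1 - 255/577) = 0.0185C*.
The bracket is 0.558, giving C* = 0.175/0.0185 = 9.46.

N* ≈ 255, C* ≈ 9.46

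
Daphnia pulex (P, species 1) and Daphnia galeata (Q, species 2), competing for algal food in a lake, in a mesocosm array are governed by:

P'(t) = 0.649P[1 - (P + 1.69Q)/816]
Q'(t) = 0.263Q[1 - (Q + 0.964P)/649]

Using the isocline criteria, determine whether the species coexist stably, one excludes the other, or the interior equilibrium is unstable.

unstable coexistence (outcome depends on initial conditions)

Compare the nullcline intercepts: K1/α12 = 816/1.69 = 483 < K2 = 649; K2/α21 = 649/0.964 = 673 < K1 = 816.
Since both are reversed, neither can invade when rare; the interior point is a saddle.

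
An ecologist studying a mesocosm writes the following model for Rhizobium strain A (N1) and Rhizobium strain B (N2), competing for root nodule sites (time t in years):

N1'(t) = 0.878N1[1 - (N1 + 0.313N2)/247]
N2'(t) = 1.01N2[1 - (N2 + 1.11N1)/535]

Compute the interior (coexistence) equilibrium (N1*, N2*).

N1* ≈ 122, N2* ≈ 400

Setting both brackets to zero gives the nullclines N1 + 0.313N2 = 247 and 1.11N1 + N2 = 535.
Substituting N2 = 535 - 1.11N1 into the first: N1(1 - 0.313·1.11) = 247 - 0.313·535.
So N1* = 79.5/0.653 = 122, and then N2* = 535 - 1.11·122 = 400.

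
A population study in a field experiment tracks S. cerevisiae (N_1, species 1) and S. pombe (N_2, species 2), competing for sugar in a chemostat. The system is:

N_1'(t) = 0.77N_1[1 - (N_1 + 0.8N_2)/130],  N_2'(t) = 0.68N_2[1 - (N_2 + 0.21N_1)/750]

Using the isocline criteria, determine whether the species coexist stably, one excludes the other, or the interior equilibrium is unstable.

Compare the nullcline intercepts: K1/α12 = 130/0.8 = 162 < K2 = 750; K2/α21 = 750/0.21 = 3570 > K1 = 130.
Since the inequalities point opposite ways, species 2 can invade but species 1 cannot.

species 2 excludes species 1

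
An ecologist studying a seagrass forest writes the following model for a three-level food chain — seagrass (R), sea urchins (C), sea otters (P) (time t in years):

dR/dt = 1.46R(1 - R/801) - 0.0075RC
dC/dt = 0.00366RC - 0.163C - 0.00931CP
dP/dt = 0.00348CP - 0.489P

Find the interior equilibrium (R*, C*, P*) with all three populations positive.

From dP/dt = 0: 0.00348C* = 0.489, so C* = 141.
From dR/dt = 0: 1.46(1 - R*/801) = 0.0075·141, giving R* = 801·(1 - 0.722) = 223.
From dC/dt = 0: 0.00366·223 - 0.163 = 0.00931P*, so P* = 0.652/0.00931 = 70.1.

R* ≈ 223, C* ≈ 141, P* ≈ 70.1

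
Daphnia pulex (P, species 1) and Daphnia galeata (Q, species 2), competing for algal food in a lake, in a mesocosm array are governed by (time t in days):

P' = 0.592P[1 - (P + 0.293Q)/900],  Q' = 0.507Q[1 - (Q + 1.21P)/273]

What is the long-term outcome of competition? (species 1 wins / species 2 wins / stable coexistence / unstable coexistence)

species 1 excludes species 2

Compare the nullcline intercepts: K1/α12 = 900/0.293 = 3070 > K2 = 273; K2/α21 = 273/1.21 = 226 < K1 = 900.
Since the inequalities point opposite ways, species 1 can invade but species 2 cannot.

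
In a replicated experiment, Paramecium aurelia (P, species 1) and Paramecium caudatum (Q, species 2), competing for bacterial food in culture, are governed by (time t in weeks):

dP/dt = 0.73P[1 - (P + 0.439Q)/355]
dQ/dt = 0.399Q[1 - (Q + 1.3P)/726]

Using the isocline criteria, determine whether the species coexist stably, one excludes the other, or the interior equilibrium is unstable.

stable coexistence

Compare the nullcline intercepts: K1/α12 = 355/0.439 = 809 > K2 = 726; K2/α21 = 726/1.3 = 558 > K1 = 355.
Since both inequalities hold, each species can invade when rare, so the interior equilibrium is stable.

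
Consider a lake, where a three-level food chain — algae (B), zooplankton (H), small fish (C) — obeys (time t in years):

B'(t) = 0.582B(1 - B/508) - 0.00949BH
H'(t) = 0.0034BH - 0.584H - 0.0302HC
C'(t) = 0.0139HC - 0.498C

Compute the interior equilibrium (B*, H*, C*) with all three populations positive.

B* ≈ 211, H* ≈ 35.8, C* ≈ 4.44

From dC/dt = 0: 0.0139H* = 0.498, so H* = 35.8.
From dB/dt = 0: 0.582(1 - B*/508) = 0.00949·35.8, giving B* = 508·(1 - 0.584) = 211.
From dH/dt = 0: 0.0034·211 - 0.584 = 0.0302C*, so C* = 0.134/0.0302 = 4.44.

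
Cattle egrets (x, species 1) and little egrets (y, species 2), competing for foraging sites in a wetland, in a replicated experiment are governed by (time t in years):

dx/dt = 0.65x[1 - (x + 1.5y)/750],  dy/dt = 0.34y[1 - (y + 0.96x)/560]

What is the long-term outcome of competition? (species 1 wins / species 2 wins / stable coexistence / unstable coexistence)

Compare the nullcline intercepts: K1/α12 = 750/1.5 = 500 < K2 = 560; K2/α21 = 560/0.96 = 583 < K1 = 750.
Since both are reversed, neither can invade when rare; the interior point is a saddle.

unstable coexistence (outcome depends on initial conditions)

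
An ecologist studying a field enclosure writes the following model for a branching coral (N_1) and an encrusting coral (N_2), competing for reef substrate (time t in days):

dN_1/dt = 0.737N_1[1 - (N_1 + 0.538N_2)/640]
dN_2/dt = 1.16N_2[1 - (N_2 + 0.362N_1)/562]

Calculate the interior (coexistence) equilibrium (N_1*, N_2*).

Setting both brackets to zero gives the nullclines N_1 + 0.538N_2 = 640 and 0.362N_1 + N_2 = 562.
Substituting N_2 = 562 - 0.362N_1 into the first: N_1(1 - 0.538·0.362) = 640 - 0.538·562.
So N_1* = 338/0.805 = 419, and then N_2* = 562 - 0.362·419 = 410.

N_1* ≈ 419, N_2* ≈ 410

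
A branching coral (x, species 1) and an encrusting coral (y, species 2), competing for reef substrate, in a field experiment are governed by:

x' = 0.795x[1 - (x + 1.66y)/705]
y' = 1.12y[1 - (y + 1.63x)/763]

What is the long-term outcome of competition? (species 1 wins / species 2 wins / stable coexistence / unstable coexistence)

Compare the nullcline intercepts: K1/α12 = 705/1.66 = 425 < K2 = 763; K2/α21 = 763/1.63 = 468 < K1 = 705.
Since both are reversed, neither can invade when rare; the interior point is a saddle.

unstable coexistence (outcome depends on initial conditions)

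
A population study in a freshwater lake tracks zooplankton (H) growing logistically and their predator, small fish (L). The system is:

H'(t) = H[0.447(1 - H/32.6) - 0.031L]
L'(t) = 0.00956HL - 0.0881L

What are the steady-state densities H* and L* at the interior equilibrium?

H* ≈ 9.22, L* ≈ 10.3

From dL/dt = 0 with L > 0: 0.00956H* = 0.0881, so H* = 9.22.
Substitute into dH/dt = 0: 0.447(1 - 9.22/32.6) = 0.031L*.
The bracket is 0.717, giving L* = 0.321/0.031 = 10.3.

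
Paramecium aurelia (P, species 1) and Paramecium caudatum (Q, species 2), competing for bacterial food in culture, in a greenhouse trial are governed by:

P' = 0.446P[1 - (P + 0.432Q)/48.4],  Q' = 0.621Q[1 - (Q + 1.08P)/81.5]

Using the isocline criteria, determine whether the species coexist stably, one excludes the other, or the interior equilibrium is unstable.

Compare the nullcline intercepts: K1/α12 = 48.4/0.432 = 112 > K2 = 81.5; K2/α21 = 81.5/1.08 = 75.5 > K1 = 48.4.
Since both inequalities hold, each species can invade when rare, so the interior equilibrium is stable.

stable coexistence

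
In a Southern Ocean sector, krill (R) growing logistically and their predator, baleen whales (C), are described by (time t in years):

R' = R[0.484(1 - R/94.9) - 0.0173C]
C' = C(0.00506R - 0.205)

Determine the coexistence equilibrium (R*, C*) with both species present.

From dC/dt = 0 with C > 0: 0.00506R* = 0.205, so R* = 40.5.
Substitute into dR/dt = 0: 0.484(1 - 40.5/94.9) = 0.0173C*.
The bracket is 0.573, giving C* = 0.277/0.0173 = 16.

R* ≈ 40.5, C* ≈ 16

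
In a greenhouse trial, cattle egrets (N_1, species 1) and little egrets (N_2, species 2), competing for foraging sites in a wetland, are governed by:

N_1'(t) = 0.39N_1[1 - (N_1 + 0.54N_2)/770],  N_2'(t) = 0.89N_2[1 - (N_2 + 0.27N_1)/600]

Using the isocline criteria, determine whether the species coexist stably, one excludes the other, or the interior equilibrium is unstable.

Compare the nullcline intercepts: K1/α12 = 770/0.54 = 1430 > K2 = 600; K2/α21 = 600/0.27 = 2220 > K1 = 770.
Since both inequalities hold, each species can invade when rare, so the interior equilibrium is stable.

stable coexistence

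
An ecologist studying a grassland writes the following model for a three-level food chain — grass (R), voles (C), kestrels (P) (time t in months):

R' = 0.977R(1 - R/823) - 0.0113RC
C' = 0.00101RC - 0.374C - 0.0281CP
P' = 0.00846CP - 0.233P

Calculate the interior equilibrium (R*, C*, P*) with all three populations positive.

R* ≈ 561, C* ≈ 27.5, P* ≈ 6.85

From dP/dt = 0: 0.00846C* = 0.233, so C* = 27.5.
From dR/dt = 0: 0.977(1 - R*/823) = 0.0113·27.5, giving R* = 823·(1 - 0.319) = 561.
From dC/dt = 0: 0.00101·561 - 0.374 = 0.0281P*, so P* = 0.192/0.0281 = 6.85.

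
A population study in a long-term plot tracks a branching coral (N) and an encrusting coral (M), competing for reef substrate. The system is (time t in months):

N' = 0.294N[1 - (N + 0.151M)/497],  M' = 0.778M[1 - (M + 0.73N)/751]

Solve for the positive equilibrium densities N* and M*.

Setting both brackets to zero gives the nullclines N + 0.151M = 497 and 0.73N + M = 751.
Substituting M = 751 - 0.73N into the first: N(1 - 0.151·0.73) = 497 - 0.151·751.
So N* = 384/0.89 = 431, and then M* = 751 - 0.73·431 = 436.

N* ≈ 431, M* ≈ 436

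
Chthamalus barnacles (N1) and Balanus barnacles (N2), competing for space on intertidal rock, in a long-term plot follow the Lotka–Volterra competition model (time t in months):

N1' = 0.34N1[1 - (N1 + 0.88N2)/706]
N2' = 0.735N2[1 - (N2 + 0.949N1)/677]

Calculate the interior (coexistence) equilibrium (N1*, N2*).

Setting both brackets to zero gives the nullclines N1 + 0.88N2 = 706 and 0.949N1 + N2 = 677.
Substituting N2 = 677 - 0.949N1 into the first: N1(1 - 0.88·0.949) = 706 - 0.88·677.
So N1* = 110/0.165 = 669, and then N2* = 677 - 0.949·669 = 42.5.

N1* ≈ 669, N2* ≈ 42.5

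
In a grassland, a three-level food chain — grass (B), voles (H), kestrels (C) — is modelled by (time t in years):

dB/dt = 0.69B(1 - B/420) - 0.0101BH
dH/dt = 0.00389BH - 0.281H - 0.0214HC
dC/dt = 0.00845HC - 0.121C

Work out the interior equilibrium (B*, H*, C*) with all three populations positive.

From dC/dt = 0: 0.00845H* = 0.121, so H* = 14.3.
From dB/dt = 0: 0.69(1 - B*/420) = 0.0101·14.3, giving B* = 420·(1 - 0.21) = 332.
From dH/dt = 0: 0.00389·332 - 0.281 = 0.0214C*, so C* = 1.01/0.0214 = 47.2.

B* ≈ 332, H* ≈ 14.3, C* ≈ 47.2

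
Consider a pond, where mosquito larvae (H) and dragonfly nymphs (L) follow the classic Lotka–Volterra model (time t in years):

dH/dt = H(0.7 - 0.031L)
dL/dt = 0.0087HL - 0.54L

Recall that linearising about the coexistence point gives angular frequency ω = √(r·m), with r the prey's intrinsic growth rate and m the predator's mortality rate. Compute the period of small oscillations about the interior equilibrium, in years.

Here r = 0.7 and m = 0.54, so r·m = 0.378.
ω = √0.378 = 0.615 per year, hence T = 2π/ω ≈ 10.2 years.

T ≈ 10.2 years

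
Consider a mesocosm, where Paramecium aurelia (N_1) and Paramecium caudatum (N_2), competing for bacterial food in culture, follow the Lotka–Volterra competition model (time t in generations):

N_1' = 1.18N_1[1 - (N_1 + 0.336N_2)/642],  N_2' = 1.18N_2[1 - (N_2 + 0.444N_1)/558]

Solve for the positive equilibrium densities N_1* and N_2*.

N_1* ≈ 534, N_2* ≈ 321

Setting both brackets to zero gives the nullclines N_1 + 0.336N_2 = 642 and 0.444N_1 + N_2 = 558.
Substituting N_2 = 558 - 0.444N_1 into the first: N_1(1 - 0.336·0.444) = 642 - 0.336·558.
So N_1* = 455/0.851 = 534, and then N_2* = 558 - 0.444·534 = 321.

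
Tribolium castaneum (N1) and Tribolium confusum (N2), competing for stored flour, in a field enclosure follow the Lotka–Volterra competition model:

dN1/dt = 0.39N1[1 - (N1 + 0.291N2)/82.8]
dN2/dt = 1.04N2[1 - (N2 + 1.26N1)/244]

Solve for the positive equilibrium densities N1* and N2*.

Setting both brackets to zero gives the nullclines N1 + 0.291N2 = 82.8 and 1.26N1 + N2 = 244.
Substituting N2 = 244 - 1.26N1 into the first: N1(1 - 0.291·1.26) = 82.8 - 0.291·244.
So N1* = 11.8/0.633 = 18.6, and then N2* = 244 - 1.26·18.6 = 221.

N1* ≈ 18.6, N2* ≈ 221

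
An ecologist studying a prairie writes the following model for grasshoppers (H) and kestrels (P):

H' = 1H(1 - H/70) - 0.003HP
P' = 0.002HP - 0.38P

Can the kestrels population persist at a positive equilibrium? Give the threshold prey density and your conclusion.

Threshold H = 190; K < 190, so no, the predator goes extinct.

The predator equation gives dP/dt > 0 only when H > 0.38/0.002 = 190.
Without the predator, H → K = 70. Since 70 < 190, the predator cannot invade.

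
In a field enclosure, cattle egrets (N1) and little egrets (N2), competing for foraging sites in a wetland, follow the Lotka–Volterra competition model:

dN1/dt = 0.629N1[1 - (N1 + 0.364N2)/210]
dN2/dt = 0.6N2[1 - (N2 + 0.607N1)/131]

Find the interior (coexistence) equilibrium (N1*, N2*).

Setting both brackets to zero gives the nullclines N1 + 0.364N2 = 210 and 0.607N1 + N2 = 131.
Substituting N2 = 131 - 0.607N1 into the first: N1(1 - 0.364·0.607) = 210 - 0.364·131.
So N1* = 162/0.779 = 208, and then N2* = 131 - 0.607·208 = 4.53.

N1* ≈ 208, N2* ≈ 4.53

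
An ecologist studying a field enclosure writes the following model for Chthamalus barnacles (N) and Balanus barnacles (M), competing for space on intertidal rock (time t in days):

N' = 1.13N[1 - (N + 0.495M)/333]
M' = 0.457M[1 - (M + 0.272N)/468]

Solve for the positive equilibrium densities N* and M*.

Setting both brackets to zero gives the nullclines N + 0.495M = 333 and 0.272N + M = 468.
Substituting M = 468 - 0.272N into the first: N(1 - 0.495·0.272) = 333 - 0.495·468.
So N* = 101/0.865 = 117, and then M* = 468 - 0.272·117 = 436.

N* ≈ 117, M* ≈ 436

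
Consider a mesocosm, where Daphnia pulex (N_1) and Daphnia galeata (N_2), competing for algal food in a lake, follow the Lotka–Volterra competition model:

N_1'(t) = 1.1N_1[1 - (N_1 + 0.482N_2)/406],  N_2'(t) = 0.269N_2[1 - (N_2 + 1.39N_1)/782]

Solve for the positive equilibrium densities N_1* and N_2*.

N_1* ≈ 88.1, N_2* ≈ 660

Setting both brackets to zero gives the nullclines N_1 + 0.482N_2 = 406 and 1.39N_1 + N_2 = 782.
Substituting N_2 = 782 - 1.39N_1 into the first: N_1(1 - 0.482·1.39) = 406 - 0.482·782.
So N_1* = 29.1/0.33 = 88.1, and then N_2* = 782 - 1.39·88.1 = 660.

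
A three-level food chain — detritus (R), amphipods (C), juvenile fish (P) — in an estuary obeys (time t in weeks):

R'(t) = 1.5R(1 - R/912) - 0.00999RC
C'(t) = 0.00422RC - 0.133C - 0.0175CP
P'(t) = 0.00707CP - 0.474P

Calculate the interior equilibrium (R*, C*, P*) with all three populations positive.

From dP/dt = 0: 0.00707C* = 0.474, so C* = 67.
From dR/dt = 0: 1.5(1 - R*/912) = 0.00999·67, giving R* = 912·(1 - 0.447) = 505.
From dC/dt = 0: 0.00422·505 - 0.133 = 0.0175P*, so P* = 2/0.0175 = 114.

R* ≈ 505, C* ≈ 67, P* ≈ 114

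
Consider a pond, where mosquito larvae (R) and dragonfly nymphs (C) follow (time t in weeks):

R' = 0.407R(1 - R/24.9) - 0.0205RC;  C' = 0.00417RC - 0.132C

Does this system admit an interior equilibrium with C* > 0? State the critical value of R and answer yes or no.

Threshold R = 31.7; K < 31.7, so no, the predator goes extinct.

The predator equation gives dC/dt > 0 only when R > 0.132/0.00417 = 31.7.
Without the predator, R → K = 24.9. Since 24.9 < 31.7, the predator cannot invade.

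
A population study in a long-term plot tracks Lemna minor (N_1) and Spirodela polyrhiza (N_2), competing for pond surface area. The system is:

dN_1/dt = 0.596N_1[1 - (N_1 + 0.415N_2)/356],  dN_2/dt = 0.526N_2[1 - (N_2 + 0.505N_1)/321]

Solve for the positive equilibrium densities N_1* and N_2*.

N_1* ≈ 282, N_2* ≈ 179

Setting both brackets to zero gives the nullclines N_1 + 0.415N_2 = 356 and 0.505N_1 + N_2 = 321.
Substituting N_2 = 321 - 0.505N_1 into the first: N_1(1 - 0.415·0.505) = 356 - 0.415·321.
So N_1* = 223/0.79 = 282, and then N_2* = 321 - 0.505·282 = 179.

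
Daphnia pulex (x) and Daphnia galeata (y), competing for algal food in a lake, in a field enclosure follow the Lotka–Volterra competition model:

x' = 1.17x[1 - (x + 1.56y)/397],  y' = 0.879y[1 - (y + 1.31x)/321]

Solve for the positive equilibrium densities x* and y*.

x* ≈ 99.4, y* ≈ 191

Setting both brackets to zero gives the nullclines x + 1.56y = 397 and 1.31x + y = 321.
Substituting y = 321 - 1.31x into the first: x(1 - 1.56·1.31) = 397 - 1.56·321.
So x* = -104/-1.04 = 99.4, and then y* = 321 - 1.31·99.4 = 191.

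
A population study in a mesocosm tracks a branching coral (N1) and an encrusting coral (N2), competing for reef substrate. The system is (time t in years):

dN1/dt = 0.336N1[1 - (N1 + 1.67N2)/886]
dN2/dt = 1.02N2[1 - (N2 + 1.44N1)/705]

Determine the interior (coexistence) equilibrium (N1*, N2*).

N1* ≈ 207, N2* ≈ 406

Setting both brackets to zero gives the nullclines N1 + 1.67N2 = 886 and 1.44N1 + N2 = 705.
Substituting N2 = 705 - 1.44N1 into the first: N1(1 - 1.67·1.44) = 886 - 1.67·705.
So N1* = -291/-1.4 = 207, and then N2* = 705 - 1.44·207 = 406.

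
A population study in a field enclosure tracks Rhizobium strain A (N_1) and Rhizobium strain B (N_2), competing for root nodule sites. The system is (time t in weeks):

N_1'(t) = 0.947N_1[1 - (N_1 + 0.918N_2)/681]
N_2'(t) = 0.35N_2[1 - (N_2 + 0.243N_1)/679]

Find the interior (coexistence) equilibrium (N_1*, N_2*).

Setting both brackets to zero gives the nullclines N_1 + 0.918N_2 = 681 and 0.243N_1 + N_2 = 679.
Substituting N_2 = 679 - 0.243N_1 into the first: N_1(1 - 0.918·0.243) = 681 - 0.918·679.
So N_1* = 57.7/0.777 = 74.2, and then N_2* = 679 - 0.243·74.2 = 661.

N_1* ≈ 74.2, N_2* ≈ 661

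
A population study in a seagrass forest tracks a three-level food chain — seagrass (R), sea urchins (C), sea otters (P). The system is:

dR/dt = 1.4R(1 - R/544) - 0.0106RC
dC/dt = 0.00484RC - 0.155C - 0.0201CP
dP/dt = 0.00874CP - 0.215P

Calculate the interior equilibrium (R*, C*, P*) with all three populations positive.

R* ≈ 443, C* ≈ 24.6, P* ≈ 98.9

From dP/dt = 0: 0.00874C* = 0.215, so C* = 24.6.
From dR/dt = 0: 1.4(1 - R*/544) = 0.0106·24.6, giving R* = 544·(1 - 0.186) = 443.
From dC/dt = 0: 0.00484·443 - 0.155 = 0.0201P*, so P* = 1.99/0.0201 = 98.9.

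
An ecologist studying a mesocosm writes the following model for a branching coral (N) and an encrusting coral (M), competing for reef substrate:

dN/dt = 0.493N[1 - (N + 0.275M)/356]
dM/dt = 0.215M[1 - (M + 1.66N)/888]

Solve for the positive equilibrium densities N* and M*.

Setting both brackets to zero gives the nullclines N + 0.275M = 356 and 1.66N + M = 888.
Substituting M = 888 - 1.66N into the first: N(1 - 0.275·1.66) = 356 - 0.275·888.
So N* = 112/0.543 = 206, and then M* = 888 - 1.66·206 = 547.

N* ≈ 206, M* ≈ 547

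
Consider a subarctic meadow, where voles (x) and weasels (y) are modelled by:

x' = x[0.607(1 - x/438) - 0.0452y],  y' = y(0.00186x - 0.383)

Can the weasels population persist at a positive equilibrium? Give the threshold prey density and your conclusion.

The predator equation gives dy/dt > 0 only when x > 0.383/0.00186 = 206.
Without the predator, x → K = 438. Since 438 > 206, the predator can invade and persist.

Threshold x = 206; K > 206, so yes, the predator persists.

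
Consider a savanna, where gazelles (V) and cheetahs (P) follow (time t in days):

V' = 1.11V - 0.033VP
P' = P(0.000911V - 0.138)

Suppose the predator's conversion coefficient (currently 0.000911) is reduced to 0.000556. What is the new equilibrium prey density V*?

V* ≈ 248

At the interior fixed point, setting dP/dt = 0 with P > 0 fixes V* = (predator death rate)/(VP coefficient) — independent of the other coefficients.
With the change, V* = 0.138/0.000556 = 248; it rises from 151.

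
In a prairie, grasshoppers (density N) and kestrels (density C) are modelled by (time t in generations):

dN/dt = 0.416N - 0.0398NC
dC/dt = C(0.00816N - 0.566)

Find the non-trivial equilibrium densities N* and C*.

Set dC/dt = 0 with C > 0: 0.00816N - 0.566 = 0, so N* = 0.566/0.00816 = 69.4.
Set dN/dt = 0 with N > 0: 0.416 - 0.0398C = 0, so C* = 0.416/0.0398 = 10.5.

N* ≈ 69.4, C* ≈ 10.5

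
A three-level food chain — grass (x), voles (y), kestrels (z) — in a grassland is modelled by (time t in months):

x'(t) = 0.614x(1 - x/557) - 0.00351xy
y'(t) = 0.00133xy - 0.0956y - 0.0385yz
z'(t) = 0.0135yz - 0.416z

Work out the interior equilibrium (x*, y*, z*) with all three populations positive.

x* ≈ 459, y* ≈ 30.8, z* ≈ 13.4

From dz/dt = 0: 0.0135y* = 0.416, so y* = 30.8.
From dx/dt = 0: 0.614(1 - x*/557) = 0.00351·30.8, giving x* = 557·(1 - 0.176) = 459.
From dy/dt = 0: 0.00133·459 - 0.0956 = 0.0385z*, so z* = 0.515/0.0385 = 13.4.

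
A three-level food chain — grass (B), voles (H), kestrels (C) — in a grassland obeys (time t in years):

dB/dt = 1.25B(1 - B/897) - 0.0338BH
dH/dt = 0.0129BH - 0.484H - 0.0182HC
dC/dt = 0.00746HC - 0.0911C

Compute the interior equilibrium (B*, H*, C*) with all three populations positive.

From dC/dt = 0: 0.00746H* = 0.0911, so H* = 12.2.
From dB/dt = 0: 1.25(1 - B*/897) = 0.0338·12.2, giving B* = 897·(1 - 0.33) = 601.
From dH/dt = 0: 0.0129·601 - 0.484 = 0.0182C*, so C* = 7.27/0.0182 = 399.

B* ≈ 601, H* ≈ 12.2, C* ≈ 399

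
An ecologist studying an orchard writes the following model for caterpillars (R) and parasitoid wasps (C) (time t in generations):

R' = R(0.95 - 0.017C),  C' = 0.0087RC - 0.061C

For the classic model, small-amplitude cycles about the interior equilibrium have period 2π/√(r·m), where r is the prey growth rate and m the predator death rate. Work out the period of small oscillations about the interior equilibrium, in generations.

Here r = 0.95 and m = 0.061, so r·m = 0.0579.
ω = √0.0579 = 0.241 per generation, hence T = 2π/ω ≈ 26.1 generations.

T ≈ 26.1 generations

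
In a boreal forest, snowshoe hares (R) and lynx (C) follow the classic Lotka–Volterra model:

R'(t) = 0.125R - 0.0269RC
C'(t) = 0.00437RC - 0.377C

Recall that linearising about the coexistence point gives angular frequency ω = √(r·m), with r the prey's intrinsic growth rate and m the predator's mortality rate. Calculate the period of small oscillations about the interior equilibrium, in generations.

Here r = 0.125 and m = 0.377, so r·m = 0.0471.
ω = √0.0471 = 0.217 per generation, hence T = 2π/ω ≈ 28.9 generations.

T ≈ 28.9 generations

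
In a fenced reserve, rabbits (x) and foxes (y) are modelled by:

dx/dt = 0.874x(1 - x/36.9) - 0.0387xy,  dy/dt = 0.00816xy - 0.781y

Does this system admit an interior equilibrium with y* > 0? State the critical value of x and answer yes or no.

Threshold x = 95.7; K < 95.7, so no, the predator goes extinct.

The predator equation gives dy/dt > 0 only when x > 0.781/0.00816 = 95.7.
Without the predator, x → K = 36.9. Since 36.9 < 95.7, the predator cannot invade.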